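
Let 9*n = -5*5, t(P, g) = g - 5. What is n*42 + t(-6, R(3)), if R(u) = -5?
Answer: -380/3 ≈ -126.67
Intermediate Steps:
t(P, g) = -5 + g
n = -25/9 (n = (-5*5)/9 = (1/9)*(-25) = -25/9 ≈ -2.7778)
n*42 + t(-6, R(3)) = -25/9*42 + (-5 - 5) = -350/3 - 10 = -380/3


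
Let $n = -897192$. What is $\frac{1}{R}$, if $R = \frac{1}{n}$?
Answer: $-897192$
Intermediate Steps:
$R = - \frac{1}{897192}$ ($R = \frac{1}{-897192} = - \frac{1}{897192} \approx -1.1146 \cdot 10^{-6}$)
$\frac{1}{R} = \frac{1}{- \frac{1}{897192}} = -897192$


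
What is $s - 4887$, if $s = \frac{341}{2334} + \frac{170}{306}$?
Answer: $- \frac{34213861}{7002} \approx -4886.3$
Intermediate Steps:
$s = \frac{4913}{7002}$ ($s = 341 \cdot \frac{1}{2334} + 170 \cdot \frac{1}{306} = \frac{341}{2334} + \frac{5}{9} = \frac{4913}{7002} \approx 0.70166$)
$s - 4887 = \frac{4913}{7002} - 4887 = - \frac{34213861}{7002}$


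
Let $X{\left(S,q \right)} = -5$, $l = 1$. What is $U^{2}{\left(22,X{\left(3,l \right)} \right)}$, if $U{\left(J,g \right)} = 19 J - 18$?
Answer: $160000$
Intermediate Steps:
$U{\left(J,g \right)} = -18 + 19 J$
$U^{2}{\left(22,X{\left(3,l \right)} \right)} = \left(-18 + 19 \cdot 22\right)^{2} = \left(-18 + 418\right)^{2} = 400^{2} = 160000$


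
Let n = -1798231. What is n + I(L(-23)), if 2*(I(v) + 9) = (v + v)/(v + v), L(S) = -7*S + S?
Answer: -3596479/2 ≈ -1.7982e+6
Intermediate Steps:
L(S) = -6*S
I(v) = -17/2 (I(v) = -9 + ((v + v)/(v + v))/2 = -9 + ((2*v)/((2*v)))/2 = -9 + ((2*v)*(1/(2*v)))/2 = -9 + (½)*1 = -9 + ½ = -17/2)
n + I(L(-23)) = -1798231 - 17/2 = -3596479/2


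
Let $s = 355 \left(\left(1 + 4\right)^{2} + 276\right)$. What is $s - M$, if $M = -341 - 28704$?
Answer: $135900$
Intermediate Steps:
$M = -29045$ ($M = -341 - 28704 = -29045$)
$s = 106855$ ($s = 355 \left(5^{2} + 276\right) = 355 \left(25 + 276\right) = 355 \cdot 301 = 106855$)
$s - M = 106855 - -29045 = 106855 + 29045 = 135900$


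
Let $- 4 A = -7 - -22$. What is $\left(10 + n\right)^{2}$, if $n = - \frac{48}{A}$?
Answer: $\frac{12996}{25} \approx 519.84$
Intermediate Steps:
$A = - \frac{15}{4}$ ($A = - \frac{-7 - -22}{4} = - \frac{-7 + 22}{4} = \left(- \frac{1}{4}\right) 15 = - \frac{15}{4} \approx -3.75$)
$n = \frac{64}{5}$ ($n = - \frac{48}{- \frac{15}{4}} = \left(-48\right) \left(- \frac{4}{15}\right) = \frac{64}{5} \approx 12.8$)
$\left(10 + n\right)^{2} = \left(10 + \frac{64}{5}\right)^{2} = \left(\frac{114}{5}\right)^{2} = \frac{12996}{25}$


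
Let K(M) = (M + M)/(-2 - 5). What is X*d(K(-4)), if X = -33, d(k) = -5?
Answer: 165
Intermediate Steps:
K(M) = -2*M/7 (K(M) = (2*M)/(-7) = (2*M)*(-⅐) = -2*M/7)
X*d(K(-4)) = -33*(-5) = 165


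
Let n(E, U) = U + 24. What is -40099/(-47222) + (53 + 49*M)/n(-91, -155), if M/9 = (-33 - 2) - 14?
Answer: 1023170401/6186082 ≈ 165.40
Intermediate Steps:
M = -441 (M = 9*((-33 - 2) - 14) = 9*(-35 - 14) = 9*(-49) = -441)
n(E, U) = 24 + U
-40099/(-47222) + (53 + 49*M)/n(-91, -155) = -40099/(-47222) + (53 + 49*(-441))/(24 - 155) = -40099*(-1/47222) + (53 - 21609)/(-131) = 40099/47222 - 21556*(-1/131) = 40099/47222 + 21556/131 = 1023170401/6186082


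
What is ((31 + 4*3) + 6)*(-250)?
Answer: -12250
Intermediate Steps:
((31 + 4*3) + 6)*(-250) = ((31 + 12) + 6)*(-250) = (43 + 6)*(-250) = 49*(-250) = -12250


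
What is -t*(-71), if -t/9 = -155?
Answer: 99045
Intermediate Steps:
t = 1395 (t = -9*(-155) = 1395)
-t*(-71) = -1395*(-71) = -1*(-99045) = 99045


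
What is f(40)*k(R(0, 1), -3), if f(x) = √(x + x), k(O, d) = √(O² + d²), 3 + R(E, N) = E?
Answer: 12*√10 ≈ 37.947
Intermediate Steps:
R(E, N) = -3 + E
f(x) = √2*√x (f(x) = √(2*x) = √2*√x)
f(40)*k(R(0, 1), -3) = (√2*√40)*√((-3 + 0)² + (-3)²) = (√2*(2*√10))*√((-3)² + 9) = (4*√5)*√(9 + 9) = (4*√5)*√18 = (4*√5)*(3*√2) = 12*√10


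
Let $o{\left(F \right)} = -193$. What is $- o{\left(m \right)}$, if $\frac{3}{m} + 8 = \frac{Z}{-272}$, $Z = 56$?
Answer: $193$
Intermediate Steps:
$m = - \frac{34}{93}$ ($m = \frac{3}{-8 + \frac{56}{-272}} = \frac{3}{-8 + 56 \left(- \frac{1}{272}\right)} = \frac{3}{-8 - \frac{7}{34}} = \frac{3}{- \frac{279}{34}} = 3 \left(- \frac{34}{279}\right) = - \frac{34}{93} \approx -0.36559$)
$- o{\left(m \right)} = \left(-1\right) \left(-193\right) = 193$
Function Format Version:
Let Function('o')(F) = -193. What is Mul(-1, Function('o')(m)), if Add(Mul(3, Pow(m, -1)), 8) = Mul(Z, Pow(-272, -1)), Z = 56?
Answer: 193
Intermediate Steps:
m = Rational(-34, 93) (m = Mul(3, Pow(Add(-8, Mul(56, Pow(-272, -1))), -1)) = Mul(3, Pow(Add(-8, Mul(56, Rational(-1, 272))), -1)) = Mul(3, Pow(Add(-8, Rational(-7, 34)), -1)) = Mul(3, Pow(Rational(-279, 34), -1)) = Mul(3, Rational(-34, 279)) = Rational(-34, 93) ≈ -0.36559)
Mul(-1, Function('o')(m)) = Mul(-1, -193) = 193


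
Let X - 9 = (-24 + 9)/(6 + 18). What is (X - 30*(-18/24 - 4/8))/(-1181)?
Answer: -367/9448 ≈ -0.038844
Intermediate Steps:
X = 67/8 (X = 9 + (-24 + 9)/(6 + 18) = 9 - 15/24 = 9 - 15*1/24 = 9 - 5/8 = 67/8 ≈ 8.3750)
(X - 30*(-18/24 - 4/8))/(-1181) = (67/8 - 30*(-18/24 - 4/8))/(-1181) = (67/8 - 30*(-18*1/24 - 4*⅛))*(-1/1181) = (67/8 - 30*(-¾ - ½))*(-1/1181) = (67/8 - 30*(-5/4))*(-1/1181) = (67/8 + 75/2)*(-1/1181) = (367/8)*(-1/1181) = -367/9448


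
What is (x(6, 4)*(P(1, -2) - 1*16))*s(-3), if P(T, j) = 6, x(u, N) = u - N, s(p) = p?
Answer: 60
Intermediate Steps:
(x(6, 4)*(P(1, -2) - 1*16))*s(-3) = ((6 - 1*4)*(6 - 1*16))*(-3) = ((6 - 4)*(6 - 16))*(-3) = (2*(-10))*(-3) = -20*(-3) = 60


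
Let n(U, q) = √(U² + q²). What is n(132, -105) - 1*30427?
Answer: -30427 + 3*√3161 ≈ -30258.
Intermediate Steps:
n(132, -105) - 1*30427 = √(132² + (-105)²) - 1*30427 = √(17424 + 11025) - 30427 = √28449 - 30427 = 3*√3161 - 30427 = -30427 + 3*√3161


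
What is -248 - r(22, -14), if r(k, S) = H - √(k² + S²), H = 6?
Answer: -254 + 2*√170 ≈ -227.92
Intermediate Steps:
r(k, S) = 6 - √(S² + k²) (r(k, S) = 6 - √(k² + S²) = 6 - √(S² + k²))
-248 - r(22, -14) = -248 - (6 - √((-14)² + 22²)) = -248 - (6 - √(196 + 484)) = -248 - (6 - √680) = -248 - (6 - 2*√170) = -248 + (-6 + 2*√170) = -254 + 2*√170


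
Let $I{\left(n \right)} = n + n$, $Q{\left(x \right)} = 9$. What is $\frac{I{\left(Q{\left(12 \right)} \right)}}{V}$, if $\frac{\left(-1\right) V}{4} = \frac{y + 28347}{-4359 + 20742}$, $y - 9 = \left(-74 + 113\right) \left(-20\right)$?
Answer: $- \frac{16383}{6128} \approx -2.6735$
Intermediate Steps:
$y = -771$ ($y = 9 + \left(-74 + 113\right) \left(-20\right) = 9 + 39 \left(-20\right) = 9 - 780 = -771$)
$V = - \frac{36768}{5461}$ ($V = - 4 \frac{-771 + 28347}{-4359 + 20742} = - 4 \cdot \frac{27576}{16383} = - 4 \cdot 27576 \cdot \frac{1}{16383} = \left(-4\right) \frac{9192}{5461} = - \frac{36768}{5461} \approx -6.7328$)
$I{\left(n \right)} = 2 n$
$\frac{I{\left(Q{\left(12 \right)} \right)}}{V} = \frac{2 \cdot 9}{- \frac{36768}{5461}} = 18 \left(- \frac{5461}{36768}\right) = - \frac{16383}{6128}$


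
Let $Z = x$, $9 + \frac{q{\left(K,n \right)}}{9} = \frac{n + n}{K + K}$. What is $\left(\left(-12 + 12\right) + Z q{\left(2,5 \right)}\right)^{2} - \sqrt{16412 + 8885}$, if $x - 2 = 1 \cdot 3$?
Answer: $\frac{342225}{4} - \sqrt{25297} \approx 85397.0$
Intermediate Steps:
$q{\left(K,n \right)} = -81 + \frac{9 n}{K}$ ($q{\left(K,n \right)} = -81 + 9 \frac{n + n}{K + K} = -81 + 9 \frac{2 n}{2 K} = -81 + 9 \cdot 2 n \frac{1}{2 K} = -81 + 9 \frac{n}{K} = -81 + \frac{9 n}{K}$)
$x = 5$ ($x = 2 + 1 \cdot 3 = 2 + 3 = 5$)
$Z = 5$
$\left(\left(-12 + 12\right) + Z q{\left(2,5 \right)}\right)^{2} - \sqrt{16412 + 8885} = \left(\left(-12 + 12\right) + 5 \left(-81 + 9 \cdot 5 \cdot \frac{1}{2}\right)\right)^{2} - \sqrt{16412 + 8885} = \left(0 + 5 \left(-81 + 9 \cdot 5 \cdot \frac{1}{2}\right)\right)^{2} - \sqrt{25297} = \left(0 + 5 \left(-81 + \frac{45}{2}\right)\right)^{2} - \sqrt{25297} = \left(0 + 5 \left(- \frac{117}{2}\right)\right)^{2} - \sqrt{25297} = \left(0 - \frac{585}{2}\right)^{2} - \sqrt{25297} = \left(- \frac{585}{2}\right)^{2} - \sqrt{25297} = \frac{342225}{4} - \sqrt{25297}$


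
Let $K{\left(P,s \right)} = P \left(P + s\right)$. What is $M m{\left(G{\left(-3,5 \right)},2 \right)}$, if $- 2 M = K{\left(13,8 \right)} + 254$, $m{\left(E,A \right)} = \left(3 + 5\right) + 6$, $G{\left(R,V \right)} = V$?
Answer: $-3689$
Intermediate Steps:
$m{\left(E,A \right)} = 14$ ($m{\left(E,A \right)} = 8 + 6 = 14$)
$M = - \frac{527}{2}$ ($M = - \frac{13 \left(13 + 8\right) + 254}{2} = - \frac{13 \cdot 21 + 254}{2} = - \frac{273 + 254}{2} = \left(- \frac{1}{2}\right) 527 = - \frac{527}{2} \approx -263.5$)
$M m{\left(G{\left(-3,5 \right)},2 \right)} = \left(- \frac{527}{2}\right) 14 = -3689$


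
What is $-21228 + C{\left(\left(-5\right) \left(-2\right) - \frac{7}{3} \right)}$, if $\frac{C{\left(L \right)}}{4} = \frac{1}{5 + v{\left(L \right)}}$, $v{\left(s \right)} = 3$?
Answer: $- \frac{42455}{2} \approx -21228.0$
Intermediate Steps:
$C{\left(L \right)} = \frac{1}{2}$ ($C{\left(L \right)} = \frac{4}{5 + 3} = \frac{4}{8} = 4 \cdot \frac{1}{8} = \frac{1}{2}$)
$-21228 + C{\left(\left(-5\right) \left(-2\right) - \frac{7}{3} \right)} = -21228 + \frac{1}{2} = - \frac{42455}{2}$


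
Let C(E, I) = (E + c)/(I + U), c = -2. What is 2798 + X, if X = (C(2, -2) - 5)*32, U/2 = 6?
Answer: 2638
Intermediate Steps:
U = 12 (U = 2*6 = 12)
C(E, I) = (-2 + E)/(12 + I) (C(E, I) = (E - 2)/(I + 12) = (-2 + E)/(12 + I))
X = -160 (X = ((-2 + 2)/(12 - 2) - 5)*32 = (0/10 - 5)*32 = ((⅒)*0 - 5)*32 = (0 - 5)*32 = -5*32 = -160)
2798 + X = 2798 - 160 = 2638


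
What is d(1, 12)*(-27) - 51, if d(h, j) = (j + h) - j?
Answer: -78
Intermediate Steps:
d(h, j) = h (d(h, j) = (h + j) - j = h)
d(1, 12)*(-27) - 51 = 1*(-27) - 51 = -27 - 51 = -78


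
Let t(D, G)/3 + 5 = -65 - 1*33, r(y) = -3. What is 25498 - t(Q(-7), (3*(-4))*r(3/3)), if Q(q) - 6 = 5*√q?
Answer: 25807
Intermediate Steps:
Q(q) = 6 + 5*√q
t(D, G) = -309 (t(D, G) = -15 + 3*(-65 - 1*33) = -15 + 3*(-65 - 33) = -15 + 3*(-98) = -15 - 294 = -309)
25498 - t(Q(-7), (3*(-4))*r(3/3)) = 25498 - 1*(-309) = 25498 + 309 = 25807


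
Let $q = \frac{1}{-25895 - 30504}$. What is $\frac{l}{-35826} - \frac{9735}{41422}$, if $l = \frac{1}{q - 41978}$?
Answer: $- \frac{29489634638841184}{125477108317010127} \approx -0.23502$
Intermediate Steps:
$q = - \frac{1}{56399}$ ($q = \frac{1}{-56399} = - \frac{1}{56399} \approx -1.7731 \cdot 10^{-5}$)
$l = - \frac{56399}{2367517223}$ ($l = \frac{1}{- \frac{1}{56399} - 41978} = \frac{1}{- \frac{2367517223}{56399}} = - \frac{56399}{2367517223} \approx -2.3822 \cdot 10^{-5}$)
$\frac{l}{-35826} - \frac{9735}{41422} = - \frac{56399}{2367517223 \left(-35826\right)} - \frac{9735}{41422} = \left(- \frac{56399}{2367517223}\right) \left(- \frac{1}{35826}\right) - \frac{9735}{41422} = \frac{8057}{12116953147314} - \frac{9735}{41422} = - \frac{29489634638841184}{125477108317010127}$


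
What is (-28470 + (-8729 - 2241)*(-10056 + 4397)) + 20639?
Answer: 62071399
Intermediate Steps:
(-28470 + (-8729 - 2241)*(-10056 + 4397)) + 20639 = (-28470 - 10970*(-5659)) + 20639 = (-28470 + 62079230) + 20639 = 62050760 + 20639 = 62071399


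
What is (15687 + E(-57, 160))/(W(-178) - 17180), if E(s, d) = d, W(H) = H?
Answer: -15847/17358 ≈ -0.91295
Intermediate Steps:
(15687 + E(-57, 160))/(W(-178) - 17180) = (15687 + 160)/(-178 - 17180) = 15847/(-17358) = 15847*(-1/17358) = -15847/17358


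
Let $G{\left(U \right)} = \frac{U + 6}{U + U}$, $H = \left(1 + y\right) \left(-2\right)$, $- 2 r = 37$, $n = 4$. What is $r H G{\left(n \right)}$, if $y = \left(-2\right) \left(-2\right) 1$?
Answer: $\frac{925}{4} \approx 231.25$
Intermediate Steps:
$y = 4$ ($y = 4 \cdot 1 = 4$)
$r = - \frac{37}{2}$ ($r = \left(- \frac{1}{2}\right) 37 = - \frac{37}{2} \approx -18.5$)
$H = -10$ ($H = \left(1 + 4\right) \left(-2\right) = 5 \left(-2\right) = -10$)
$G{\left(U \right)} = \frac{6 + U}{2 U}$
$r H G{\left(n \right)} = \left(- \frac{37}{2}\right) \left(-10\right) \frac{6 + 4}{2 \cdot 4} = 185 \cdot \frac{1}{2} \cdot \frac{1}{4} \cdot 10 = 185 \cdot \frac{5}{4} = \frac{925}{4}$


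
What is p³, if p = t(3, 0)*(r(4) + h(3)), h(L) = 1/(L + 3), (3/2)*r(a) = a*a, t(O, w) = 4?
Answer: 2197000/27 ≈ 81370.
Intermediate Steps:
r(a) = 2*a²/3 (r(a) = 2*(a*a)/3 = 2*a²/3)
h(L) = 1/(3 + L)
p = 130/3 (p = 4*((⅔)*4² + 1/(3 + 3)) = 4*((⅔)*16 + 1/6) = 4*(32/3 + ⅙) = 4*(65/6) = 130/3 ≈ 43.333)
p³ = (130/3)³ = 2197000/27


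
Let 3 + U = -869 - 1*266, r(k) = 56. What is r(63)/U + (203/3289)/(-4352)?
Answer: -400899891/8144511232 ≈ -0.049223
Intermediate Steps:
U = -1138 (U = -3 + (-869 - 1*266) = -3 + (-869 - 266) = -3 - 1135 = -1138)
r(63)/U + (203/3289)/(-4352) = 56/(-1138) + (203/3289)/(-4352) = 56*(-1/1138) + (203*(1/3289))*(-1/4352) = -28/569 + (203/3289)*(-1/4352) = -28/569 - 203/14313728 = -400899891/8144511232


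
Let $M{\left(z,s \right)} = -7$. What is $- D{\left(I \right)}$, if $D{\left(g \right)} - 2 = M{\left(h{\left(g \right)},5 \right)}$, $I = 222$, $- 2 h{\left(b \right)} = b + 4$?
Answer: $5$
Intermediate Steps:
$h{\left(b \right)} = -2 - \frac{b}{2}$ ($h{\left(b \right)} = - \frac{b + 4}{2} = - \frac{4 + b}{2} = -2 - \frac{b}{2}$)
$D{\left(g \right)} = -5$ ($D{\left(g \right)} = 2 - 7 = -5$)
$- D{\left(I \right)} = \left(-1\right) \left(-5\right) = 5$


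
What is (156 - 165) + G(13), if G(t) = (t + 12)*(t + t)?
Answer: 641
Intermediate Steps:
G(t) = 2*t*(12 + t) (G(t) = (12 + t)*(2*t) = 2*t*(12 + t))
(156 - 165) + G(13) = (156 - 165) + 2*13*(12 + 13) = -9 + 2*13*25 = -9 + 650 = 641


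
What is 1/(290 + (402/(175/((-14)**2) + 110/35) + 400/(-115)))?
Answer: 2599/1003558 ≈ 0.0025898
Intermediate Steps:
1/(290 + (402/(175/((-14)**2) + 110/35) + 400/(-115))) = 1/(290 + (402/(175/196 + 110*(1/35)) + 400*(-1/115))) = 1/(290 + (402/(175*(1/196) + 22/7) - 80/23)) = 1/(290 + (402/(25/28 + 22/7) - 80/23)) = 1/(290 + (402/(113/28) - 80/23)) = 1/(290 + (402*(28/113) - 80/23)) = 1/(290 + (11256/113 - 80/23)) = 1/(290 + 249848/2599) = 1/(1003558/2599) = 2599/1003558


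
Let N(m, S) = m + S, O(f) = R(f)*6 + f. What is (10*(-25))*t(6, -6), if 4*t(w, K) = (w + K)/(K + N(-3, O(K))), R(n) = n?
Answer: 0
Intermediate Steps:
O(f) = 7*f (O(f) = f*6 + f = 6*f + f = 7*f)
N(m, S) = S + m
t(w, K) = (K + w)/(4*(-3 + 8*K)) (t(w, K) = ((w + K)/(K + (7*K - 3)))/4 = ((K + w)/(K + (-3 + 7*K)))/4 = ((K + w)/(-3 + 8*K))/4 = (K + w)/(4*(-3 + 8*K)))
(10*(-25))*t(6, -6) = (10*(-25))*((-6 + 6)/(4*(-3 + 8*(-6)))) = -125*0/(2*(-3 - 48)) = -125*0/(2*(-51)) = -125*(-1)*0/(2*51) = -250*0 = 0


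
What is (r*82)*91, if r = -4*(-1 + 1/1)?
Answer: 0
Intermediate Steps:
r = 0 (r = -4*(-1 + 1) = -4*0 = 0)
(r*82)*91 = (0*82)*91 = 0*91 = 0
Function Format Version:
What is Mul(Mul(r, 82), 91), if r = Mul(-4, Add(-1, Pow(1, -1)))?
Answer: 0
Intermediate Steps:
r = 0 (r = Mul(-4, Add(-1, 1)) = Mul(-4, 0) = 0)
Mul(Mul(r, 82), 91) = Mul(Mul(0, 82), 91) = Mul(0, 91) = 0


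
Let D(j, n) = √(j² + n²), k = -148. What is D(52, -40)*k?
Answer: -592*√269 ≈ -9709.5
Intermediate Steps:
D(52, -40)*k = √(52² + (-40)²)*(-148) = √(2704 + 1600)*(-148) = √4304*(-148) = (4*√269)*(-148) = -592*√269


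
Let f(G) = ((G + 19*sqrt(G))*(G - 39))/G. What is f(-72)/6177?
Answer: -37/2059 + 703*I*sqrt(2)/24708 ≈ -0.01797 + 0.040238*I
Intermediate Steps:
f(G) = (-39 + G)*(G + 19*sqrt(G))/G (f(G) = ((G + 19*sqrt(G))*(-39 + G))/G = ((-39 + G)*(G + 19*sqrt(G)))/G = (-39 + G)*(G + 19*sqrt(G))/G)
f(-72)/6177 = (-39 - 72 - (-247)*I*sqrt(2)/4 + 19*sqrt(-72))/6177 = (-39 - 72 - (-247)*I*sqrt(2)/4 + 19*(6*I*sqrt(2)))*(1/6177) = (-39 - 72 + 247*I*sqrt(2)/4 + 114*I*sqrt(2))*(1/6177) = (-111 + 703*I*sqrt(2)/4)*(1/6177) = -37/2059 + 703*I*sqrt(2)/24708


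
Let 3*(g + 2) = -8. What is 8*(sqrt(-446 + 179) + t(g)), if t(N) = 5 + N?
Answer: 8/3 + 8*I*sqrt(267) ≈ 2.6667 + 130.72*I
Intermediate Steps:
g = -14/3 (g = -2 + (1/3)*(-8) = -2 - 8/3 = -14/3 ≈ -4.6667)
8*(sqrt(-446 + 179) + t(g)) = 8*(sqrt(-446 + 179) + (5 - 14/3)) = 8*(sqrt(-267) + 1/3) = 8*(I*sqrt(267) + 1/3) = 8*(1/3 + I*sqrt(267)) = 8/3 + 8*I*sqrt(267)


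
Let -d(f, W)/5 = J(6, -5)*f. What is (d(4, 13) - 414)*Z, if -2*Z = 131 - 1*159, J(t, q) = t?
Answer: -7476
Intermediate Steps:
d(f, W) = -30*f
Z = 14 (Z = -(131 - 1*159)/2 = -(131 - 159)/2 = -½*(-28) = 14)
(d(4, 13) - 414)*Z = (-30*4 - 414)*14 = (-120 - 414)*14 = -534*14 = -7476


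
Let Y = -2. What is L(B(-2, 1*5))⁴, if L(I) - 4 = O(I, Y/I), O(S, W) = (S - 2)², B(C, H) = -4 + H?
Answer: 625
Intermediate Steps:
O(S, W) = (-2 + S)²
L(I) = 4 + (-2 + I)²
L(B(-2, 1*5))⁴ = (4 + (-2 + (-4 + 1*5))²)⁴ = (4 + (-2 + (-4 + 5))²)⁴ = (4 + (-2 + 1)²)⁴ = (4 + (-1)²)⁴ = (4 + 1)⁴ = 5⁴ = 625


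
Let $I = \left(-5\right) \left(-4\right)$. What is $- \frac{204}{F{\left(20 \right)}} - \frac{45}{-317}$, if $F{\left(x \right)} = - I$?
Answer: $\frac{16392}{1585} \approx 10.342$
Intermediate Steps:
$I = 20$
$F{\left(x \right)} = -20$ ($F{\left(x \right)} = \left(-1\right) 20 = -20$)
$- \frac{204}{F{\left(20 \right)}} - \frac{45}{-317} = - \frac{204}{-20} - \frac{45}{-317} = \left(-204\right) \left(- \frac{1}{20}\right) - - \frac{45}{317} = \frac{51}{5} + \frac{45}{317} = \frac{16392}{1585}$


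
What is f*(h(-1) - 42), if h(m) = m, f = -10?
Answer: 430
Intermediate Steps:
f*(h(-1) - 42) = -10*(-1 - 42) = -10*(-43) = 430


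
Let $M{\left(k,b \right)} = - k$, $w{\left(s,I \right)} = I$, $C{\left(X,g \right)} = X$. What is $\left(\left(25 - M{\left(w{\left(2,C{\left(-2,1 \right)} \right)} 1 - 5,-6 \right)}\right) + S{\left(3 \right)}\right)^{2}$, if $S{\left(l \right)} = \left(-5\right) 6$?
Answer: $144$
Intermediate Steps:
$S{\left(l \right)} = -30$
$\left(\left(25 - M{\left(w{\left(2,C{\left(-2,1 \right)} \right)} 1 - 5,-6 \right)}\right) + S{\left(3 \right)}\right)^{2} = \left(\left(25 - - (\left(-2\right) 1 - 5)\right) - 30\right)^{2} = \left(\left(25 - - (-2 - 5)\right) - 30\right)^{2} = \left(\left(25 - \left(-1\right) \left(-7\right)\right) - 30\right)^{2} = \left(\left(25 - 7\right) - 30\right)^{2} = \left(18 - 30\right)^{2} = \left(-12\right)^{2} = 144$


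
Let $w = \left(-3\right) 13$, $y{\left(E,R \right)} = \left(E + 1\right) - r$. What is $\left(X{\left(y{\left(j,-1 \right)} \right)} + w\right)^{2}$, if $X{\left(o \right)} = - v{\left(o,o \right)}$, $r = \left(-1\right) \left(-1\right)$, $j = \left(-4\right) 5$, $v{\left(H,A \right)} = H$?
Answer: $361$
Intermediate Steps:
$j = -20$
$r = 1$
$y{\left(E,R \right)} = E$ ($y{\left(E,R \right)} = \left(E + 1\right) - 1 = \left(1 + E\right) - 1 = E$)
$X{\left(o \right)} = - o$
$w = -39$
$\left(X{\left(y{\left(j,-1 \right)} \right)} + w\right)^{2} = \left(\left(-1\right) \left(-20\right) - 39\right)^{2} = \left(20 - 39\right)^{2} = \left(-19\right)^{2} = 361$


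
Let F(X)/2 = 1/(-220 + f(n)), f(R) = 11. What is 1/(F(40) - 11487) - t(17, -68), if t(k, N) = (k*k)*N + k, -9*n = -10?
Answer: 47139413266/2400785 ≈ 19635.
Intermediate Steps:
n = 10/9 (n = -⅑*(-10) = 10/9 ≈ 1.1111)
F(X) = -2/209 (F(X) = 2/(-220 + 11) = 2/(-209) = 2*(-1/209) = -2/209)
t(k, N) = k + N*k² (t(k, N) = k²*N + k = N*k² + k = k + N*k²)
1/(F(40) - 11487) - t(17, -68) = 1/(-2/209 - 11487) - 17*(1 - 68*17) = 1/(-2400785/209) - 17*(1 - 1156) = -209/2400785 - 17*(-1155) = -209/2400785 - 1*(-19635) = -209/2400785 + 19635 = 47139413266/2400785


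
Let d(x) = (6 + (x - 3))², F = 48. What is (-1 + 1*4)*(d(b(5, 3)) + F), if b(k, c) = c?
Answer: 252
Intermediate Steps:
d(x) = (3 + x)² (d(x) = (6 + (-3 + x))² = (3 + x)²)
(-1 + 1*4)*(d(b(5, 3)) + F) = (-1 + 1*4)*((3 + 3)² + 48) = (-1 + 4)*(6² + 48) = 3*(36 + 48) = 3*84 = 252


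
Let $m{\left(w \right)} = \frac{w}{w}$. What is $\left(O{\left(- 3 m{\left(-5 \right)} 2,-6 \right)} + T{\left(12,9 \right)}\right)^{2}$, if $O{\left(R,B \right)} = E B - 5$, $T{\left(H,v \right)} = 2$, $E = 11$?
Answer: $4761$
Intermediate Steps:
$m{\left(w \right)} = 1$
$O{\left(R,B \right)} = -5 + 11 B$ ($O{\left(R,B \right)} = 11 B - 5 = -5 + 11 B$)
$\left(O{\left(- 3 m{\left(-5 \right)} 2,-6 \right)} + T{\left(12,9 \right)}\right)^{2} = \left(\left(-5 + 11 \left(-6\right)\right) + 2\right)^{2} = \left(\left(-5 - 66\right) + 2\right)^{2} = \left(-71 + 2\right)^{2} = \left(-69\right)^{2} = 4761$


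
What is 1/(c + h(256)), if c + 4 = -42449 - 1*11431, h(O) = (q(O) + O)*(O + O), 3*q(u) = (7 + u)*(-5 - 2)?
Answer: -3/711028 ≈ -4.2192e-6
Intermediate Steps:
q(u) = -49/3 - 7*u/3 (q(u) = ((7 + u)*(-5 - 2))/3 = ((7 + u)*(-7))/3 = (-49 - 7*u)/3 = -49/3 - 7*u/3)
h(O) = 2*O*(-49/3 - 4*O/3) (h(O) = ((-49/3 - 7*O/3) + O)*(O + O) = (-49/3 - 4*O/3)*(2*O) = 2*O*(-49/3 - 4*O/3))
c = -53884 (c = -4 + (-42449 - 1*11431) = -4 + (-42449 - 11431) = -4 - 53880 = -53884)
1/(c + h(256)) = 1/(-53884 - 2/3*256*(49 + 4*256)) = 1/(-53884 - 2/3*256*(49 + 1024)) = 1/(-53884 - 2/3*256*1073) = 1/(-53884 - 549376/3) = 1/(-711028/3) = -3/711028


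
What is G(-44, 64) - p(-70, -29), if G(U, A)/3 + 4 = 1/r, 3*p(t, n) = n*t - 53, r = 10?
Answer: -6707/10 ≈ -670.70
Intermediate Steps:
p(t, n) = -53/3 + n*t/3 (p(t, n) = (n*t - 53)/3 = (-53 + n*t)/3 = -53/3 + n*t/3)
G(U, A) = -117/10 (G(U, A) = -12 + 3/10 = -117/10)
G(-44, 64) - p(-70, -29) = -117/10 - (-53/3 + (⅓)*(-29)*(-70)) = -117/10 - (-53/3 + 2030/3) = -117/10 - 1*659 = -117/10 - 659 = -6707/10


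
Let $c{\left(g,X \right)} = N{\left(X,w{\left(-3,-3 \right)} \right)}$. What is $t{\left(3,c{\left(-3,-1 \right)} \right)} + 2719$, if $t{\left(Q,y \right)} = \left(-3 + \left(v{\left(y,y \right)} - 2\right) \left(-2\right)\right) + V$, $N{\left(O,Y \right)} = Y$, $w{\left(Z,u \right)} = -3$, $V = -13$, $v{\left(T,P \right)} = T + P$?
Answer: $2719$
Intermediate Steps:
$v{\left(T,P \right)} = P + T$
$c{\left(g,X \right)} = -3$
$t{\left(Q,y \right)} = -12 - 4 y$ ($t{\left(Q,y \right)} = \left(-3 + \left(\left(y + y\right) - 2\right) \left(-2\right)\right) - 13 = \left(-3 + \left(2 y - 2\right) \left(-2\right)\right) - 13 = \left(-3 + \left(-2 + 2 y\right) \left(-2\right)\right) - 13 = \left(-3 - \left(-4 + 4 y\right)\right) - 13 = \left(1 - 4 y\right) - 13 = -12 - 4 y$)
$t{\left(3,c{\left(-3,-1 \right)} \right)} + 2719 = \left(-12 - -12\right) + 2719 = \left(-12 + 12\right) + 2719 = 0 + 2719 = 2719$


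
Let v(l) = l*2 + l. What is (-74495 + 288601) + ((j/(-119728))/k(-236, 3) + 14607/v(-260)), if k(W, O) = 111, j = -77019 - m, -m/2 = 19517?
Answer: 184936621507357/863837520 ≈ 2.1409e+5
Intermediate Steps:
m = -39034 (m = -2*19517 = -39034)
j = -37985 (j = -77019 - 1*(-39034) = -77019 + 39034 = -37985)
v(l) = 3*l (v(l) = 2*l + l = 3*l)
(-74495 + 288601) + ((j/(-119728))/k(-236, 3) + 14607/v(-260)) = (-74495 + 288601) + (-37985/(-119728)/111 + 14607/((3*(-260)))) = 214106 + (-37985*(-1/119728)*(1/111) + 14607/(-780)) = 214106 + ((37985/119728)*(1/111) + 14607*(-1/780)) = 214106 + (37985/13289808 - 4869/260) = 214106 - 16174549763/863837520 = 184936621507357/863837520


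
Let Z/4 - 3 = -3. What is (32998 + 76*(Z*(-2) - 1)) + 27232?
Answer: 60154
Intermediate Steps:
Z = 0 (Z = 12 + 4*(-3) = 12 - 12 = 0)
(32998 + 76*(Z*(-2) - 1)) + 27232 = (32998 + 76*(0*(-2) - 1)) + 27232 = (32998 + 76*(0 - 1)) + 27232 = (32998 + 76*(-1)) + 27232 = (32998 - 76) + 27232 = 32922 + 27232 = 60154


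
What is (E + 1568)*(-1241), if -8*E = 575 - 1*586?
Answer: -15580755/8 ≈ -1.9476e+6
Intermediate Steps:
E = 11/8 (E = -(575 - 1*586)/8 = -(575 - 586)/8 = -⅛*(-11) = 11/8 ≈ 1.3750)
(E + 1568)*(-1241) = (11/8 + 1568)*(-1241) = (12555/8)*(-1241) = -15580755/8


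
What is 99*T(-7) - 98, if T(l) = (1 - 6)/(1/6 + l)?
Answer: -1048/41 ≈ -25.561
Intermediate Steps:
T(l) = -5/(1/6 + l)
99*T(-7) - 98 = 99*(-30/(1 + 6*(-7))) - 98 = 99*(-30/(1 - 42)) - 98 = 99*(-30/(-41)) - 98 = 99*(-30*(-1/41)) - 98 = 99*(30/41) - 98 = 2970/41 - 98 = -1048/41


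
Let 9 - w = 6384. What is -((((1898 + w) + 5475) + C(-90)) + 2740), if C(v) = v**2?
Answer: -11838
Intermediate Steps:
w = -6375 (w = 9 - 1*6384 = 9 - 6384 = -6375)
-((((1898 + w) + 5475) + C(-90)) + 2740) = -((((1898 - 6375) + 5475) + (-90)**2) + 2740) = -(((-4477 + 5475) + 8100) + 2740) = -((998 + 8100) + 2740) = -(9098 + 2740) = -1*11838 = -11838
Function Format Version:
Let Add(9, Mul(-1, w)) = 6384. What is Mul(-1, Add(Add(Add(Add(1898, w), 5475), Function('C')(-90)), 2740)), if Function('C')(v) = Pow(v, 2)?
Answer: -11838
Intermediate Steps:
w = -6375 (w = Add(9, Mul(-1, 6384)) = Add(9, -6384) = -6375)
Mul(-1, Add(Add(Add(Add(1898, w), 5475), Function('C')(-90)), 2740)) = Mul(-1, Add(Add(Add(Add(1898, -6375), 5475), Pow(-90, 2)), 2740)) = Mul(-1, Add(Add(Add(-4477, 5475), 8100), 2740)) = Mul(-1, Add(Add(998, 8100), 2740)) = Mul(-1, Add(9098, 2740)) = Mul(-1, 11838) = -11838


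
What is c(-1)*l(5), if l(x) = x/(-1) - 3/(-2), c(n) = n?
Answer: 7/2 ≈ 3.5000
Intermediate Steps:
l(x) = 3/2 - x (l(x) = x*(-1) - 3*(-½) = -x + 3/2 = 3/2 - x)
c(-1)*l(5) = -(3/2 - 1*5) = -(3/2 - 5) = -1*(-7/2) = 7/2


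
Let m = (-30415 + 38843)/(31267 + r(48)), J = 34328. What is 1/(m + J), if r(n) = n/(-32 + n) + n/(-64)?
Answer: 125077/4293676968 ≈ 2.9131e-5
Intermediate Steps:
r(n) = -n/64 + n/(-32 + n) (r(n) = n/(-32 + n) + n*(-1/64) = n/(-32 + n) - n/64 = -n/64 + n/(-32 + n))
m = 33712/125077 (m = (-30415 + 38843)/(31267 + (1/64)*48*(96 - 1*48)/(-32 + 48)) = 8428/(31267 + (1/64)*48*(96 - 48)/16) = 8428/(31267 + (1/64)*48*(1/16)*48) = 8428/(31267 + 9/4) = 8428/(125077/4) = 8428*(4/125077) = 33712/125077 ≈ 0.26953)
1/(m + J) = 1/(33712/125077 + 34328) = 1/(4293676968/125077) = 125077/4293676968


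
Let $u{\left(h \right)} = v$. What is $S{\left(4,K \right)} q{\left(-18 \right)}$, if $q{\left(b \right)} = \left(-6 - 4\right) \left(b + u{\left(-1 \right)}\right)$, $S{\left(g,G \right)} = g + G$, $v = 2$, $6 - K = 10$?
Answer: $0$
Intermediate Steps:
$K = -4$ ($K = 6 - 10 = -4$)
$S{\left(g,G \right)} = G + g$
$u{\left(h \right)} = 2$
$q{\left(b \right)} = -20 - 10 b$ ($q{\left(b \right)} = \left(-6 - 4\right) \left(b + 2\right) = - 10 \left(2 + b\right) = -20 - 10 b$)
$S{\left(4,K \right)} q{\left(-18 \right)} = \left(-4 + 4\right) \left(-20 - -180\right) = 0 \left(-20 + 180\right) = 0 \cdot 160 = 0$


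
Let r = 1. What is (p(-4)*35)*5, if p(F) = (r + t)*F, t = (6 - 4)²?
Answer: -3500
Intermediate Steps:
t = 4 (t = 2² = 4)
p(F) = 5*F (p(F) = (1 + 4)*F = 5*F)
(p(-4)*35)*5 = ((5*(-4))*35)*5 = -20*35*5 = -700*5 = -3500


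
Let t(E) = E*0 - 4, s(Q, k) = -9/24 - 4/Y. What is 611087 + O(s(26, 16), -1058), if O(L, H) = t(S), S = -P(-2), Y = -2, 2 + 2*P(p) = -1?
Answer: 611083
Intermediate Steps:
P(p) = -3/2 (P(p) = -1 + (½)*(-1) = -1 - ½ = -3/2)
s(Q, k) = 13/8 (s(Q, k) = -9/24 - 4/(-2) = -9*1/24 - 4*(-½) = -3/8 + 2 = 13/8)
S = 3/2 (S = -1*(-3/2) = 3/2 ≈ 1.5000)
t(E) = -4 (t(E) = 0 - 4 = -4)
O(L, H) = -4
611087 + O(s(26, 16), -1058) = 611087 - 4 = 611083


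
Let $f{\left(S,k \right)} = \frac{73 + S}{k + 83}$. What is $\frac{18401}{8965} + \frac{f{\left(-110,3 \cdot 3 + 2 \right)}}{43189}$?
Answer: $\frac{74703422461}{36395802190} \approx 2.0525$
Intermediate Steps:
$f{\left(S,k \right)} = \frac{73 + S}{83 + k}$
$\frac{18401}{8965} + \frac{f{\left(-110,3 \cdot 3 + 2 \right)}}{43189} = \frac{18401}{8965} + \frac{\frac{1}{83 + \left(3 \cdot 3 + 2\right)} \left(73 - 110\right)}{43189} = 18401 \cdot \frac{1}{8965} + \frac{1}{83 + \left(9 + 2\right)} \left(-37\right) \frac{1}{43189} = \frac{18401}{8965} + \frac{1}{83 + 11} \left(-37\right) \frac{1}{43189} = \frac{18401}{8965} + \frac{1}{94} \left(-37\right) \frac{1}{43189} = \frac{18401}{8965} - \frac{37}{4059766} = \frac{74703422461}{36395802190}$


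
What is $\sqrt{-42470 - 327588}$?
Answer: $i \sqrt{370058} \approx 608.32 i$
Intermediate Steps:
$\sqrt{-42470 - 327588} = \sqrt{-370058} = i \sqrt{370058}$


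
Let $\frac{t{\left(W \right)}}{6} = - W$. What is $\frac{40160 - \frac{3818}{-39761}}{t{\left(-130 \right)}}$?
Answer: $\frac{266134263}{5168930} \approx 51.487$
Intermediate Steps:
$t{\left(W \right)} = - 6 W$ ($t{\left(W \right)} = 6 \left(- W\right) = - 6 W$)
$\frac{40160 - \frac{3818}{-39761}}{t{\left(-130 \right)}} = \frac{40160 - \frac{3818}{-39761}}{\left(-6\right) \left(-130\right)} = \frac{40160 - - \frac{3818}{39761}}{780} = \left(40160 + \frac{3818}{39761}\right) \frac{1}{780} = \frac{1596805578}{39761} \cdot \frac{1}{780} = \frac{266134263}{5168930}$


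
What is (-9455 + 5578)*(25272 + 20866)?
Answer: -178877026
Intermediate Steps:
(-9455 + 5578)*(25272 + 20866) = -3877*46138 = -178877026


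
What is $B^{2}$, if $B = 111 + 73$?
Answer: $33856$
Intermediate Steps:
$B = 184$
$B^{2} = 184^{2} = 33856$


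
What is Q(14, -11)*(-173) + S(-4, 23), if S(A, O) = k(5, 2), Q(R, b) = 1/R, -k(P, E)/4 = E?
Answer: -285/14 ≈ -20.357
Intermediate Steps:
k(P, E) = -4*E
S(A, O) = -8 (S(A, O) = -4*2 = -8)
Q(14, -11)*(-173) + S(-4, 23) = -173/14 - 8 = -285/14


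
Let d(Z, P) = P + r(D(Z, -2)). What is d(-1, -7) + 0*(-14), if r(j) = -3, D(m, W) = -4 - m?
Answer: -10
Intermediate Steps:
d(Z, P) = -3 + P (d(Z, P) = P - 3 = -3 + P)
d(-1, -7) + 0*(-14) = (-3 - 7) + 0*(-14) = -10 + 0 = -10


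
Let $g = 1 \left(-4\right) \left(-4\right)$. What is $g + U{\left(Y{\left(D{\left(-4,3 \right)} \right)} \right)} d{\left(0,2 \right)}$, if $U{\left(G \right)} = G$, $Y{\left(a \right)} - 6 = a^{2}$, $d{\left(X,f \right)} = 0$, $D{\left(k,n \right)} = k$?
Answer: $16$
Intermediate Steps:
$Y{\left(a \right)} = 6 + a^{2}$
$g = 16$ ($g = \left(-4\right) \left(-4\right) = 16$)
$g + U{\left(Y{\left(D{\left(-4,3 \right)} \right)} \right)} d{\left(0,2 \right)} = 16 + \left(6 + \left(-4\right)^{2}\right) 0 = 16 + \left(6 + 16\right) 0 = 16 + 22 \cdot 0 = 16 + 0 = 16$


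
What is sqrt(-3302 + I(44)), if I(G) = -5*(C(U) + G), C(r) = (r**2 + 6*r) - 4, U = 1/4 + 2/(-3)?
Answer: I*sqrt(502613)/12 ≈ 59.079*I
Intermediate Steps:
U = -5/12 (U = 1*(1/4) + 2*(-1/3) = 1/4 - 2/3 = -5/12 ≈ -0.41667)
C(r) = -4 + r**2 + 6*r
I(G) = 4555/144 - 5*G (I(G) = -5*((-4 + (-5/12)**2 + 6*(-5/12)) + G) = -5*((-4 + 25/144 - 5/2) + G) = -5*(-911/144 + G) = 4555/144 - 5*G)
sqrt(-3302 + I(44)) = sqrt(-3302 + (4555/144 - 5*44)) = sqrt(-3302 + (4555/144 - 220)) = sqrt(-3302 - 27125/144) = sqrt(-502613/144) = I*sqrt(502613)/12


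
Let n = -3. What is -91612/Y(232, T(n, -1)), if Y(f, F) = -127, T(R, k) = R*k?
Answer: 91612/127 ≈ 721.35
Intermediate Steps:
-91612/Y(232, T(n, -1)) = -91612/(-127) = -91612*(-1/127) = 91612/127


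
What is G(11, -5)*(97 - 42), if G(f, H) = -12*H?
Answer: 3300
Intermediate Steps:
G(11, -5)*(97 - 42) = (-12*(-5))*(97 - 42) = 60*55 = 3300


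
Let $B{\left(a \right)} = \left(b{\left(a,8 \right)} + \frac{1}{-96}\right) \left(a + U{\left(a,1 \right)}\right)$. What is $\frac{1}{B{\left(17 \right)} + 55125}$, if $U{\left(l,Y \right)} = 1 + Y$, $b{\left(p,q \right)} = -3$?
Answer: $\frac{96}{5286509} \approx 1.8159 \cdot 10^{-5}$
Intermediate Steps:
$B{\left(a \right)} = - \frac{289}{48} - \frac{289 a}{96}$ ($B{\left(a \right)} = \left(-3 + \frac{1}{-96}\right) \left(a + \left(1 + 1\right)\right) = \left(-3 - \frac{1}{96}\right) \left(a + 2\right) = - \frac{289 \left(2 + a\right)}{96} = - \frac{289}{48} - \frac{289 a}{96}$)
$\frac{1}{B{\left(17 \right)} + 55125} = \frac{1}{\left(- \frac{289}{48} - \frac{4913}{96}\right) + 55125} = \frac{1}{- \frac{5491}{96} + 55125} = \frac{1}{\frac{5286509}{96}} = \frac{96}{5286509}$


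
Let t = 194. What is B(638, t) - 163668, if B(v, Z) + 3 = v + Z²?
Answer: -125397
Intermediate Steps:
B(v, Z) = -3 + v + Z² (B(v, Z) = -3 + (v + Z²) = -3 + v + Z²)
B(638, t) - 163668 = (-3 + 638 + 194²) - 163668 = (-3 + 638 + 37636) - 163668 = 38271 - 163668 = -125397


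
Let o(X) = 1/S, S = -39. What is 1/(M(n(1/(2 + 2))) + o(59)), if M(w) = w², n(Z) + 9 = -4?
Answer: 39/6590 ≈ 0.0059181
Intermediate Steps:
n(Z) = -13 (n(Z) = -9 - 4 = -13)
o(X) = -1/39 (o(X) = 1/(-39) = -1/39)
1/(M(n(1/(2 + 2))) + o(59)) = 1/((-13)² - 1/39) = 1/(169 - 1/39) = 1/(6590/39) = 39/6590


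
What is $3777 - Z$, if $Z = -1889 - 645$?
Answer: $6311$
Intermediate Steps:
$Z = -2534$ ($Z = -1889 - 645 = -2534$)
$3777 - Z = 3777 - -2534 = 3777 + 2534 = 6311$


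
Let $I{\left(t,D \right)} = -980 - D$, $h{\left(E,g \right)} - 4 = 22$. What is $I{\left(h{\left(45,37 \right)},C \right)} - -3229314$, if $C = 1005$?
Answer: $3227329$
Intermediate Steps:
$h{\left(E,g \right)} = 26$ ($h{\left(E,g \right)} = 4 + 22 = 26$)
$I{\left(h{\left(45,37 \right)},C \right)} - -3229314 = \left(-980 - 1005\right) - -3229314 = \left(-980 - 1005\right) + 3229314 = -1985 + 3229314 = 3227329$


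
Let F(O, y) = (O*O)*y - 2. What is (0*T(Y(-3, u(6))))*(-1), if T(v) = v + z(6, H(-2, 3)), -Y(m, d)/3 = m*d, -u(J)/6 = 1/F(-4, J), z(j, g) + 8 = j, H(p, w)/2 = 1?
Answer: 0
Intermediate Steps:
F(O, y) = -2 + y*O² (F(O, y) = O²*y - 2 = y*O² - 2 = -2 + y*O²)
H(p, w) = 2 (H(p, w) = 2*1 = 2)
z(j, g) = -8 + j
u(J) = -6/(-2 + 16*J) (u(J) = -6/(-2 + J*(-4)²) = -6/(-2 + J*16) = -6/(-2 + 16*J))
Y(m, d) = -3*d*m (Y(m, d) = -3*m*d = -3*d*m)
T(v) = -2 + v (T(v) = v + (-8 + 6) = v - 2 = -2 + v)
(0*T(Y(-3, u(6))))*(-1) = (0*(-2 - 3*(-3/(-1 + 8*6))*(-3)))*(-1) = (0*(-2 - 3*(-3/(-1 + 48))*(-3)))*(-1) = (0*(-2 - 3*(-3/47)*(-3)))*(-1) = (0*(-2 - 27/47))*(-1) = (0*(-121/47))*(-1) = 0*(-1) = 0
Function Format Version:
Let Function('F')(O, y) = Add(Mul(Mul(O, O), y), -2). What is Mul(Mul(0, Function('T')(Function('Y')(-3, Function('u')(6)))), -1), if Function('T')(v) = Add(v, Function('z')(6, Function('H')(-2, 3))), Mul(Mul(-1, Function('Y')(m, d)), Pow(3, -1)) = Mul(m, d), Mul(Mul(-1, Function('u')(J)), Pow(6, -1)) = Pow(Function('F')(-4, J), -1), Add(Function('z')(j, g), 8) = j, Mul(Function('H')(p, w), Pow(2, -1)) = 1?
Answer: 0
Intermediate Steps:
Function('F')(O, y) = Add(-2, Mul(y, Pow(O, 2))) (Function('F')(O, y) = Add(Mul(Pow(O, 2), y), -2) = Add(Mul(y, Pow(O, 2)), -2) = Add(-2, Mul(y, Pow(O, 2))))
Function('H')(p, w) = 2 (Function('H')(p, w) = Mul(2, 1) = 2)
Function('z')(j, g) = Add(-8, j)
Function('u')(J) = Mul(-6, Pow(Add(-2, Mul(16, J)), -1)) (Function('u')(J) = Mul(-6, Pow(Add(-2, Mul(J, Pow(-4, 2))), -1)) = Mul(-6, Pow(Add(-2, Mul(J, 16)), -1)) = Mul(-6, Pow(Add(-2, Mul(16, J)), -1)))
Function('Y')(m, d) = Mul(-3, d, m) (Function('Y')(m, d) = Mul(-3, Mul(m, d)) = Mul(-3, Mul(d, m)) = Mul(-3, d, m))
Function('T')(v) = Add(-2, v) (Function('T')(v) = Add(v, Add(-8, 6)) = Add(v, -2) = Add(-2, v))
Mul(Mul(0, Function('T')(Function('Y')(-3, Function('u')(6)))), -1) = Mul(Mul(0, Add(-2, Mul(-3, Mul(-3, Pow(Add(-1, Mul(8, 6)), -1)), -3))), -1) = Mul(Mul(0, Add(-2, Mul(-3, Mul(-3, Pow(Add(-1, 48), -1)), -3))), -1) = Mul(Mul(0, Add(-2, Mul(-3, Mul(-3, Pow(47, -1)), -3))), -1) = Mul(Mul(0, Add(-2, Mul(-3, Mul(-3, Rational(1, 47)), -3))), -1) = Mul(Mul(0, Add(-2, Mul(-3, Rational(-3, 47), -3))), -1) = Mul(Mul(0, Add(-2, Rational(-27, 47))), -1) = Mul(Mul(0, Rational(-121, 47)), -1) = Mul(0, -1) = 0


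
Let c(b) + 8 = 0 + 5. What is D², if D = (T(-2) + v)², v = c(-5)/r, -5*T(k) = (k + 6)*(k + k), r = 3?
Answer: 14641/625 ≈ 23.426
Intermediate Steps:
c(b) = -3 (c(b) = -8 + (0 + 5) = -8 + 5 = -3)
T(k) = -2*k*(6 + k)/5 (T(k) = -(k + 6)*(k + k)/5 = -(6 + k)*2*k/5 = -2*k*(6 + k)/5)
v = -1 (v = -3/3 = -3*⅓ = -1)
D = 121/25 (D = (-⅖*(-2)*(6 - 2) - 1)² = (-⅖*(-2)*4 - 1)² = (16/5 - 1)² = (11/5)² = 121/25 ≈ 4.8400)
D² = (121/25)² = 14641/625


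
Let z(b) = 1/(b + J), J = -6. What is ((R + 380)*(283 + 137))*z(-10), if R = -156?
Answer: -5880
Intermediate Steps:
z(b) = 1/(-6 + b) (z(b) = 1/(b - 6) = 1/(-6 + b))
((R + 380)*(283 + 137))*z(-10) = ((-156 + 380)*(283 + 137))/(-6 - 10) = (224*420)/(-16) = 94080*(-1/16) = -5880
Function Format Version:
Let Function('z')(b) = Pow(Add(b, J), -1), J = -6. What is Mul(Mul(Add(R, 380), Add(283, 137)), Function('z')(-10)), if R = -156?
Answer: -5880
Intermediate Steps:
Function('z')(b) = Pow(Add(-6, b), -1) (Function('z')(b) = Pow(Add(b, -6), -1) = Pow(Add(-6, b), -1))
Mul(Mul(Add(R, 380), Add(283, 137)), Function('z')(-10)) = Mul(Mul(Add(-156, 380), Add(283, 137)), Pow(Add(-6, -10), -1)) = Mul(Mul(224, 420), Pow(-16, -1)) = Mul(94080, Rational(-1, 16)) = -5880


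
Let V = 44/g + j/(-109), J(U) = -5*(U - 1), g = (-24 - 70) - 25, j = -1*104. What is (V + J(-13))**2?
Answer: 838231802500/168246841 ≈ 4982.2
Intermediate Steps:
j = -104
g = -119 (g = -94 - 25 = -119)
J(U) = 5 - 5*U (J(U) = -5*(-1 + U) = 5 - 5*U)
V = 7580/12971 (V = 44/(-119) - 104/(-109) = 44*(-1/119) - 104*(-1/109) = -44/119 + 104/109 = 7580/12971 ≈ 0.58438)
(V + J(-13))**2 = (7580/12971 + (5 - 5*(-13)))**2 = (7580/12971 + (5 + 65))**2 = (7580/12971 + 70)**2 = (915550/12971)**2 = 838231802500/168246841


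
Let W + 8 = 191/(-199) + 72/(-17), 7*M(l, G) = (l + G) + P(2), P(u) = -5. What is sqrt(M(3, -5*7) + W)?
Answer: 2*I*sqrt(2590961891)/23681 ≈ 4.2989*I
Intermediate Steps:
M(l, G) = -5/7 + G/7 + l/7 (M(l, G) = ((l + G) - 5)/7 = ((G + l) - 5)/7 = (-5 + G + l)/7 = -5/7 + G/7 + l/7)
W = -44639/3383 (W = -8 + (191/(-199) + 72/(-17)) = -8 + (191*(-1/199) + 72*(-1/17)) = -8 + (-191/199 - 72/17) = -8 - 17575/3383 = -44639/3383 ≈ -13.195)
sqrt(M(3, -5*7) + W) = sqrt((-5/7 + (-5*7)/7 + (1/7)*3) - 44639/3383) = sqrt((-5/7 + (1/7)*(-35) + 3/7) - 44639/3383) = sqrt((-5/7 - 5 + 3/7) - 44639/3383) = sqrt(-37/7 - 44639/3383) = sqrt(-437644/23681) = 2*I*sqrt(2590961891)/23681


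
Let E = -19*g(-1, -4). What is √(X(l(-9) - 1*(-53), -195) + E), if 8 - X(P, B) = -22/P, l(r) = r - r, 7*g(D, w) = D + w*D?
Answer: √37471/371 ≈ 0.52176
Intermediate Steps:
g(D, w) = D/7 + D*w/7 (g(D, w) = (D + w*D)/7 = (D + D*w)/7 = D/7 + D*w/7)
l(r) = 0
X(P, B) = 8 + 22/P (X(P, B) = 8 - (-22)/P = 8 + 22/P)
E = -57/7 (E = -19*(-1)*(1 - 4)/7 = -19*(-1)*(-3)/7 = -19*3/7 = -57/7 ≈ -8.1429)
√(X(l(-9) - 1*(-53), -195) + E) = √((8 + 22/(0 - 1*(-53))) - 57/7) = √((8 + 22/(0 + 53)) - 57/7) = √((8 + 22/53) - 57/7) = √(446/53 - 57/7) = √(101/371) = √37471/371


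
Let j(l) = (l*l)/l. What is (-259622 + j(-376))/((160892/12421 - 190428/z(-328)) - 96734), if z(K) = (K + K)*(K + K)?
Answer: 115811850679424/43083003233265 ≈ 2.6881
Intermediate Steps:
z(K) = 4*K² (z(K) = (2*K)*(2*K) = 4*K²)
j(l) = l (j(l) = l²/l = l)
(-259622 + j(-376))/((160892/12421 - 190428/z(-328)) - 96734) = (-259622 - 376)/((160892/12421 - 190428/(4*(-328)²)) - 96734) = -259998/((160892*(1/12421) - 190428/(4*107584)) - 96734) = -259998/((160892/12421 - 190428/430336) - 96734) = -259998/((160892/12421 - 190428*1/430336) - 96734) = -259998/((160892/12421 - 47607/107584) - 96734) = -259998/(16718078381/1336300864 - 96734) = -259998/(-129249009699795/1336300864) = -259998*(-1336300864/129249009699795) = 115811850679424/43083003233265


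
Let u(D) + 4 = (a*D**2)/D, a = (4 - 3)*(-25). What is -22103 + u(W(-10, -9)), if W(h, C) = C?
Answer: -21882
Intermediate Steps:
a = -25 (a = 1*(-25) = -25)
u(D) = -4 - 25*D (u(D) = -4 + (-25*D**2)/D = -4 - 25*D)
-22103 + u(W(-10, -9)) = -22103 + (-4 - 25*(-9)) = -22103 + (-4 + 225) = -22103 + 221 = -21882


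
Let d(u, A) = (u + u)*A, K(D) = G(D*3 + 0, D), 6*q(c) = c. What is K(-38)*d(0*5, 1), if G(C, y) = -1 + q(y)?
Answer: 0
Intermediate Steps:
q(c) = c/6
G(C, y) = -1 + y/6
K(D) = -1 + D/6
d(u, A) = 2*A*u (d(u, A) = (2*u)*A = 2*A*u)
K(-38)*d(0*5, 1) = (-1 + (⅙)*(-38))*(2*1*(0*5)) = (-1 - 19/3)*(2*1*0) = -22/3*0 = 0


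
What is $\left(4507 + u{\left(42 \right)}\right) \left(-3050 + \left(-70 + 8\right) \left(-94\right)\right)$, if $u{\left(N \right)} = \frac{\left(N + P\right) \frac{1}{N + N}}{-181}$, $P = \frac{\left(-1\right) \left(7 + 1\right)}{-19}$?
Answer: $\frac{301404509969}{24073} \approx 1.252 \cdot 10^{7}$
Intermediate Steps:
$P = \frac{8}{19}$ ($P = \left(-1\right) 8 \left(- \frac{1}{19}\right) = \left(-8\right) \left(- \frac{1}{19}\right) = \frac{8}{19} \approx 0.42105$)
$u{\left(N \right)} = - \frac{\frac{8}{19} + N}{362 N}$ ($u{\left(N \right)} = \frac{\left(N + \frac{8}{19}\right) \frac{1}{N + N}}{-181} = \frac{\frac{8}{19} + N}{2 N} \left(- \frac{1}{181}\right) = - \frac{\frac{8}{19} + N}{362 N}$)
$\left(4507 + u{\left(42 \right)}\right) \left(-3050 + \left(-70 + 8\right) \left(-94\right)\right) = \left(4507 + \frac{-8 - 798}{6878 \cdot 42}\right) \left(-3050 + \left(-70 + 8\right) \left(-94\right)\right) = \left(4507 + \frac{1}{6878} \cdot \frac{1}{42} \left(-8 - 798\right)\right) \left(-3050 - -5828\right) = \left(4507 + \frac{1}{6878} \cdot \frac{1}{42} \left(-806\right)\right) \left(-3050 + 5828\right) = \left(4507 - \frac{403}{144438}\right) 2778 = \frac{650981663}{144438} \cdot 2778 = \frac{301404509969}{24073}$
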